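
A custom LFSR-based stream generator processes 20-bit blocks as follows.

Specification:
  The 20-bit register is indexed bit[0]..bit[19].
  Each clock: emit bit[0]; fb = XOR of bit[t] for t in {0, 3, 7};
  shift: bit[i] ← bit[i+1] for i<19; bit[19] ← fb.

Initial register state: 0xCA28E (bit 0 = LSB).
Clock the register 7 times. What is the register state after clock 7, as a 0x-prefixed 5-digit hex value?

reg_0 = 0xCA28E
clock 1: out=0, reg = 0x65147
clock 2: out=1, reg = 0xB28A3
clock 3: out=1, reg = 0x59451
clock 4: out=1, reg = 0xACA28
clock 5: out=0, reg = 0xD6514
clock 6: out=0, reg = 0x6B28A
clock 7: out=0, reg = 0x35945

0x35945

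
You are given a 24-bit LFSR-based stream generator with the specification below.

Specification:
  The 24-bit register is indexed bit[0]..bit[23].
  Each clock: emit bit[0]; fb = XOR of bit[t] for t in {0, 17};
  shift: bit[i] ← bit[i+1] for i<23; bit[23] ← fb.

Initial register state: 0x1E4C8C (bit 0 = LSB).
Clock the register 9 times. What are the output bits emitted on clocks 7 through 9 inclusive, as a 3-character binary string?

010

reg_0 = 0x1E4C8C
clock 1: out=0, reg = 0x8F2646
clock 2: out=0, reg = 0xC79323
clock 3: out=1, reg = 0x63C991
clock 4: out=1, reg = 0x31E4C8
clock 5: out=0, reg = 0x18F264
clock 6: out=0, reg = 0x0C7932
clock 7: out=0, reg = 0x063C99
clock 8: out=1, reg = 0x031E4C
clock 9: out=0, reg = 0x818F26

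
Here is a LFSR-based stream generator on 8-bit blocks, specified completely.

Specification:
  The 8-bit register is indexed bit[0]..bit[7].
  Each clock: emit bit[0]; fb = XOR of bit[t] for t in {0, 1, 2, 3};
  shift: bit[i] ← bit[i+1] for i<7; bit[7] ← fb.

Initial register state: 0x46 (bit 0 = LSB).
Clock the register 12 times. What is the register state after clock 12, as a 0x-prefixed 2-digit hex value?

reg_0 = 0x46
clock 1: out=0, reg = 0x23
clock 2: out=1, reg = 0x11
clock 3: out=1, reg = 0x88
clock 4: out=0, reg = 0xC4
clock 5: out=0, reg = 0xE2
clock 6: out=0, reg = 0xF1
clock 7: out=1, reg = 0xF8
clock 8: out=0, reg = 0xFC
clock 9: out=0, reg = 0x7E
clock 10: out=0, reg = 0xBF
clock 11: out=1, reg = 0x5F
clock 12: out=1, reg = 0x2F

0x2F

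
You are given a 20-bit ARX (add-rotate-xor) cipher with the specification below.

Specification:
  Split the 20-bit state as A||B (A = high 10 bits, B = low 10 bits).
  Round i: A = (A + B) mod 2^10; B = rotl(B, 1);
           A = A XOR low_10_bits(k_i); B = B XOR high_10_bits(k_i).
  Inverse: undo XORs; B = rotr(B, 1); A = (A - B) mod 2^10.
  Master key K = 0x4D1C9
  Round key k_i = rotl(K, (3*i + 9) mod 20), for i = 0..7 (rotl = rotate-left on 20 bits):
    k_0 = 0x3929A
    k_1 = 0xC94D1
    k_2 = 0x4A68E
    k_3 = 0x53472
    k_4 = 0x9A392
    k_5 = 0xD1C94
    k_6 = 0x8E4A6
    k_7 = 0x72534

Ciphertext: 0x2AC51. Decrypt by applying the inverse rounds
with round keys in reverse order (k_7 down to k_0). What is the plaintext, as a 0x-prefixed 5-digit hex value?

0x94089

s_0 = ciphertext = 0x2AC51
s_1 = InvRound(s_0, k_7) = 0x34CCC
s_2 = InvRound(s_1, k_6) = 0x3EF7A
s_3 = InvRound(s_2, k_5) = 0x9461E
s_4 = InvRound(s_3, k_4) = 0x6203B
s_5 = InvRound(s_4, k_3) = 0x4FCBB
s_6 = InvRound(s_5, k_2) = 0xBA0C9
s_7 = InvRound(s_6, k_1) = 0x10DF6
s_8 = InvRound(s_7, k_0) = 0x94089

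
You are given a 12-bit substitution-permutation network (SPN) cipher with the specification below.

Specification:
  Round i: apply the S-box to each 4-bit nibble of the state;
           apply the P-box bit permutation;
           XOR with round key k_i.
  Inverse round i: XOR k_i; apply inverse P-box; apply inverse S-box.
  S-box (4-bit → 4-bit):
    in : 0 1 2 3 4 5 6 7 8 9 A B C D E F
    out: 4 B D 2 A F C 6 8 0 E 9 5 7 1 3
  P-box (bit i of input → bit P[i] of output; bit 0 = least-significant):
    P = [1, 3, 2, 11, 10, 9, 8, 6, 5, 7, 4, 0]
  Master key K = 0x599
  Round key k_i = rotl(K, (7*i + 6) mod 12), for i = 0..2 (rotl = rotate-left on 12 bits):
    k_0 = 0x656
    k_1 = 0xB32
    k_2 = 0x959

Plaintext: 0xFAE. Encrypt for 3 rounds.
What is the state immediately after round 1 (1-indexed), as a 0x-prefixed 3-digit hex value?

s_0 = plaintext = 0xFAE
s_1 = Round(s_0, k_0) = 0x5B4
s_2 = Round(s_1, k_1) = 0x7CB
s_3 = Round(s_2, k_2) = 0x4CB

0x5B4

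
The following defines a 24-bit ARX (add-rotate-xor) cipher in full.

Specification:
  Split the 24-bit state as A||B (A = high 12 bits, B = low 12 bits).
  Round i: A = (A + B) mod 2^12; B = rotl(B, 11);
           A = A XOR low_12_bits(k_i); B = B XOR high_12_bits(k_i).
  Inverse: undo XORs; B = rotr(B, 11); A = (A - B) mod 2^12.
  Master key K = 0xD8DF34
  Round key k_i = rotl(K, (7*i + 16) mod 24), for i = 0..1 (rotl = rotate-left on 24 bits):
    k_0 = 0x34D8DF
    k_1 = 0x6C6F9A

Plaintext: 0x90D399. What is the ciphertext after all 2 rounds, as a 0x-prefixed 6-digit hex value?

s_0 = plaintext = 0x90D399
s_1 = Round(s_0, k_0) = 0x479A81
s_2 = Round(s_1, k_1) = 0x160B86

0x160B86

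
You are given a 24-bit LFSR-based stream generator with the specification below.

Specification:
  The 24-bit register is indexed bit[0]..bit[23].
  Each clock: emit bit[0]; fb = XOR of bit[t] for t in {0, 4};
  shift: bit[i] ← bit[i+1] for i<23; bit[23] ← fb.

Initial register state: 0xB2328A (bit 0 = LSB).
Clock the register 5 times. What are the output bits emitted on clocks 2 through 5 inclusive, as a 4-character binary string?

1010

reg_0 = 0xB2328A
clock 1: out=0, reg = 0x591945
clock 2: out=1, reg = 0xAC8CA2
clock 3: out=0, reg = 0x564651
clock 4: out=1, reg = 0x2B2328
clock 5: out=0, reg = 0x159194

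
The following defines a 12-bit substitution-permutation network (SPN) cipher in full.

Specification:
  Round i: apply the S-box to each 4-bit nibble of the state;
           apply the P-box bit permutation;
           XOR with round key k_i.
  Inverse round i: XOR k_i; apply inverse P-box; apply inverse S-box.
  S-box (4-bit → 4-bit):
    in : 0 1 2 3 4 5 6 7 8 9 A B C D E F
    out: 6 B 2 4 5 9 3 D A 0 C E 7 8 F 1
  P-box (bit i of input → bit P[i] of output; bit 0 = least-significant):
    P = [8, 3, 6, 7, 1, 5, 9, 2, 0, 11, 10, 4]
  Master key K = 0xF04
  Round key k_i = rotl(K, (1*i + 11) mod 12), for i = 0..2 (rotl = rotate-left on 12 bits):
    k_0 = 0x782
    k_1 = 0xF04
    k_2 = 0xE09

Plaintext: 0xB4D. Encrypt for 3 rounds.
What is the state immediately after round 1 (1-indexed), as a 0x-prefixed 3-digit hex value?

s_0 = plaintext = 0xB4D
s_1 = Round(s_0, k_0) = 0x910
s_2 = Round(s_1, k_1) = 0xF6A
s_3 = Round(s_2, k_2) = 0xEEA

0x910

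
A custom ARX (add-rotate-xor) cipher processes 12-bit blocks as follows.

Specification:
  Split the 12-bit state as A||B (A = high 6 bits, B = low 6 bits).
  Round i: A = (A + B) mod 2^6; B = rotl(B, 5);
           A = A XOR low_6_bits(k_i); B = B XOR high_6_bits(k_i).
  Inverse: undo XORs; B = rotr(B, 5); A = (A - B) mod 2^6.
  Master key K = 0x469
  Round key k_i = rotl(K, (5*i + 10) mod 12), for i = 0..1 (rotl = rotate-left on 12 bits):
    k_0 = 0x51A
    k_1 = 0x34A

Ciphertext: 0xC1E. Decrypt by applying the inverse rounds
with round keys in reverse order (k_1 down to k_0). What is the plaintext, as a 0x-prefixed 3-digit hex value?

s_0 = ciphertext = 0xC1E
s_1 = InvRound(s_0, k_1) = 0x526
s_2 = InvRound(s_1, k_0) = 0xA65

0xA65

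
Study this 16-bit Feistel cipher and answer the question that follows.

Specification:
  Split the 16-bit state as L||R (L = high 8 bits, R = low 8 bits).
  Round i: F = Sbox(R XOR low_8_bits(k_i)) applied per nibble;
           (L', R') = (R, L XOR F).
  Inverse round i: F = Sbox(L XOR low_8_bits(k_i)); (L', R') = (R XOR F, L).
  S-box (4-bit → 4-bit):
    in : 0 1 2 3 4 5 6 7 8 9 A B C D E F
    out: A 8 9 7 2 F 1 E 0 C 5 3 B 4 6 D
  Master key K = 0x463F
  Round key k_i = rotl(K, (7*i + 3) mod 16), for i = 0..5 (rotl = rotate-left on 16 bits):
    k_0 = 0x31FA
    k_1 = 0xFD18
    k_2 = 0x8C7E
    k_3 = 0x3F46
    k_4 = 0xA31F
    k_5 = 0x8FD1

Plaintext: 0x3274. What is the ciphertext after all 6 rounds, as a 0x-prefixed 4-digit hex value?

s_0 = plaintext = 0x3274
s_1 = Round(s_0, k_0) = 0x7434
s_2 = Round(s_1, k_1) = 0x34EF
s_3 = Round(s_2, k_2) = 0xEFFC
s_4 = Round(s_3, k_3) = 0xFCDA
s_5 = Round(s_4, k_4) = 0xDA43
s_6 = Round(s_5, k_5) = 0x4313

0x4313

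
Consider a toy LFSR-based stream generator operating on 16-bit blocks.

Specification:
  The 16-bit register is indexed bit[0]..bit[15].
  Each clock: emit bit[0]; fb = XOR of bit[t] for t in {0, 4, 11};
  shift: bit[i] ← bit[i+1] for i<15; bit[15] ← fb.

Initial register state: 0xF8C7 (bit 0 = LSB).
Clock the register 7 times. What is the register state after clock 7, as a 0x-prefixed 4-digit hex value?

0xA9F1

reg_0 = 0xF8C7
clock 1: out=1, reg = 0x7C63
clock 2: out=1, reg = 0x3E31
clock 3: out=1, reg = 0x9F18
clock 4: out=0, reg = 0x4F8C
clock 5: out=0, reg = 0xA7C6
clock 6: out=0, reg = 0x53E3
clock 7: out=1, reg = 0xA9F1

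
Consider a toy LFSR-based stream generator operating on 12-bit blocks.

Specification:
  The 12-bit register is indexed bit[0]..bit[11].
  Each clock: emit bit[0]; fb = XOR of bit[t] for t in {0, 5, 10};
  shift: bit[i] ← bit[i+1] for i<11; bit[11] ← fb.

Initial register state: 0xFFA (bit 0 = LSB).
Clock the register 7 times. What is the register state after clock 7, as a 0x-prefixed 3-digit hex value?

0xFDF

reg_0 = 0xFFA
clock 1: out=0, reg = 0x7FD
clock 2: out=1, reg = 0xBFE
clock 3: out=0, reg = 0xDFF
clock 4: out=1, reg = 0xEFF
clock 5: out=1, reg = 0xF7F
clock 6: out=1, reg = 0xFBF
clock 7: out=1, reg = 0xFDF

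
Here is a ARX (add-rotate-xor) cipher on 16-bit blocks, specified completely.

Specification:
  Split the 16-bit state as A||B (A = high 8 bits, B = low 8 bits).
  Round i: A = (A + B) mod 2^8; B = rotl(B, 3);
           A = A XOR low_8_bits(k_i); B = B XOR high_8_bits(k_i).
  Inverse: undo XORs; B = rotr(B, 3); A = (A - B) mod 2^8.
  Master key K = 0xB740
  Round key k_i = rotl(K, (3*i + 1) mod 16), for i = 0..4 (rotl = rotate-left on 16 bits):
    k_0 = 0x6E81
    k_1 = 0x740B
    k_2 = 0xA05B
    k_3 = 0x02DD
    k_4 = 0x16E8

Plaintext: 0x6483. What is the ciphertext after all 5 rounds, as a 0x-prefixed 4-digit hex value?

0xB3E1

s_0 = plaintext = 0x6483
s_1 = Round(s_0, k_0) = 0x6672
s_2 = Round(s_1, k_1) = 0xD3E7
s_3 = Round(s_2, k_2) = 0xE19F
s_4 = Round(s_3, k_3) = 0x5DFE
s_5 = Round(s_4, k_4) = 0xB3E1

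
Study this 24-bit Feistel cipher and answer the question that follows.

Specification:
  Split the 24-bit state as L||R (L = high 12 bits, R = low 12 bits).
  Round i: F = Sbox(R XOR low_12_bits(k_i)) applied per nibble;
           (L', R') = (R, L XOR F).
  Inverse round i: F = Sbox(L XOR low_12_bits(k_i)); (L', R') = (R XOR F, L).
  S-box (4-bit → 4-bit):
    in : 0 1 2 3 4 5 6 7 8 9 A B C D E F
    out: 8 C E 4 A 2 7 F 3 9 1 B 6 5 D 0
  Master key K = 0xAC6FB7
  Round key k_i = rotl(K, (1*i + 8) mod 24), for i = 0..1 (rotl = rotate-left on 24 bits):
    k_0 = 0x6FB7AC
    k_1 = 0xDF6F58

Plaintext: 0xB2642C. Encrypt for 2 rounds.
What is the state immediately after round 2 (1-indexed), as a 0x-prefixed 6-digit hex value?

s_0 = plaintext = 0xB2642C
s_1 = Round(s_0, k_0) = 0x42CF1E
s_2 = Round(s_1, k_1) = 0xF1EC8B

0xF1EC8B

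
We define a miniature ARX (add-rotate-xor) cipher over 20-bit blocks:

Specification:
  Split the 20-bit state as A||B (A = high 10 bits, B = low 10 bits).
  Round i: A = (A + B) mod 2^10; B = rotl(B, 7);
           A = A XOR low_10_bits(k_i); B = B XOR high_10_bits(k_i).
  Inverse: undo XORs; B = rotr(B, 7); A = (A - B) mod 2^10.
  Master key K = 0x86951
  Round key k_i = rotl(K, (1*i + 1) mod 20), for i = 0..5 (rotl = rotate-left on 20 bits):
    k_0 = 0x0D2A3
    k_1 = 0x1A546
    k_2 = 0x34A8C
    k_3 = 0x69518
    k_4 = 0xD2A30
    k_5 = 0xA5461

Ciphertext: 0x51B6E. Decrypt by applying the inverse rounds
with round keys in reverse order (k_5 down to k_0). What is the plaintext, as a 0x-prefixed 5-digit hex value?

s_0 = ciphertext = 0x51B6E
s_1 = InvRound(s_0, k_5) = 0x533DB
s_2 = InvRound(s_1, k_4) = 0xBCC89
s_3 = InvRound(s_2, k_3) = 0xA2562
s_4 = InvRound(s_3, k_2) = 0xA0983
s_5 = InvRound(s_4, k_1) = 0x1C753
s_6 = InvRound(s_5, k_0) = 0xE533E

0xE533E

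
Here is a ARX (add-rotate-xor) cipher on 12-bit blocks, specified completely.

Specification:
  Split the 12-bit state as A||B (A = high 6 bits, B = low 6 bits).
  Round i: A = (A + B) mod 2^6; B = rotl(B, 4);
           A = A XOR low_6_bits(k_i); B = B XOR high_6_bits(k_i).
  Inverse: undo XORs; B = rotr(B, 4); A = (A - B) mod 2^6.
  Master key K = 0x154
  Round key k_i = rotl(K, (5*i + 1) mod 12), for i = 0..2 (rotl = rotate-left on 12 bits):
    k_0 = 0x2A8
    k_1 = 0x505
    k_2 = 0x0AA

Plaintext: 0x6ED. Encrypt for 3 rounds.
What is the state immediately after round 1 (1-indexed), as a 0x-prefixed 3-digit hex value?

s_0 = plaintext = 0x6ED
s_1 = Round(s_0, k_0) = 0x811
s_2 = Round(s_1, k_1) = 0xD00
s_3 = Round(s_2, k_2) = 0x782

0x811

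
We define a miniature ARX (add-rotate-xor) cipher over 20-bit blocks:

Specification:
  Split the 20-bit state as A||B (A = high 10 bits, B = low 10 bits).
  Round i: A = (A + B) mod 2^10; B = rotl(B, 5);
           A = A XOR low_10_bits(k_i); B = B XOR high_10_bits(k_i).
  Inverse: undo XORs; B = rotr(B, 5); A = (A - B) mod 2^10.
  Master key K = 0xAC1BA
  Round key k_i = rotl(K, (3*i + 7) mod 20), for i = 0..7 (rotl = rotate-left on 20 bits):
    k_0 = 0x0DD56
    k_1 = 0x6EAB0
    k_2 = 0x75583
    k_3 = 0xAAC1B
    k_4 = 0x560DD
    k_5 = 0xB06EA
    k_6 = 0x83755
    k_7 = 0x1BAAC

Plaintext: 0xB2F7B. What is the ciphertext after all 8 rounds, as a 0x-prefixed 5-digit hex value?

0x7E830

s_0 = plaintext = 0xB2F7B
s_1 = Round(s_0, k_0) = 0xC434C
s_2 = Round(s_1, k_1) = 0x3B020
s_3 = Round(s_2, k_2) = 0x23DD4
s_4 = Round(s_3, k_3) = 0x9E025
s_5 = Round(s_4, k_4) = 0x901F9
s_6 = Round(s_5, k_5) = 0xB4DEE
s_7 = Round(s_6, k_6) = 0xE53C2
s_8 = Round(s_7, k_7) = 0x7E830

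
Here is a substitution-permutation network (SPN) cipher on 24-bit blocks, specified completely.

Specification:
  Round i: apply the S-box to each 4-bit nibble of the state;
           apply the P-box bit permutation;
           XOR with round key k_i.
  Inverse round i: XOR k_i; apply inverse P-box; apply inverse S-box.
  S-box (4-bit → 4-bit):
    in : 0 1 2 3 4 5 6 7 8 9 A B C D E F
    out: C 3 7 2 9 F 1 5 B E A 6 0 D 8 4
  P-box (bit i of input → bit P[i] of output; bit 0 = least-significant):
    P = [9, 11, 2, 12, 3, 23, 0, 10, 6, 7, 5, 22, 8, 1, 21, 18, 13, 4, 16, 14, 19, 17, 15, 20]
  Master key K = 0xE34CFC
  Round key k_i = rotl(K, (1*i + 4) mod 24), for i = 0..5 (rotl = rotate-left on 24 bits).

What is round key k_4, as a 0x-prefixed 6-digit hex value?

K = 0xE34CFC
k_0 = rotl(K, (1*0+4) mod 24) = rotl(K, 4) = 0x34CFCE
k_1 = rotl(K, (1*1+4) mod 24) = rotl(K, 5) = 0x699F9C
k_2 = rotl(K, (1*2+4) mod 24) = rotl(K, 6) = 0xD33F38
k_3 = rotl(K, (1*3+4) mod 24) = rotl(K, 7) = 0xA67E71
k_4 = rotl(K, (1*4+4) mod 24) = rotl(K, 8) = 0x4CFCE3

0x4CFCE3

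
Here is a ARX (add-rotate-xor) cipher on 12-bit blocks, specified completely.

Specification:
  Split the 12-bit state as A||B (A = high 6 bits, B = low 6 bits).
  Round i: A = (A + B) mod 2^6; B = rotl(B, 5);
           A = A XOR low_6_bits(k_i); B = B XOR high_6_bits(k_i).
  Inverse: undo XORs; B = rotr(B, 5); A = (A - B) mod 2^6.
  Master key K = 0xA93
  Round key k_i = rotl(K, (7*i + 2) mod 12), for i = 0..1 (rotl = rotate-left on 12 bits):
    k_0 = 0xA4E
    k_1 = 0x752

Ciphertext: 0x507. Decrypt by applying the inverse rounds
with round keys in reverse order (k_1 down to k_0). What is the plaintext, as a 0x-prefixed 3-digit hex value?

s_0 = ciphertext = 0x507
s_1 = InvRound(s_0, k_1) = 0x4B4
s_2 = InvRound(s_1, k_0) = 0x8BA

0x8BA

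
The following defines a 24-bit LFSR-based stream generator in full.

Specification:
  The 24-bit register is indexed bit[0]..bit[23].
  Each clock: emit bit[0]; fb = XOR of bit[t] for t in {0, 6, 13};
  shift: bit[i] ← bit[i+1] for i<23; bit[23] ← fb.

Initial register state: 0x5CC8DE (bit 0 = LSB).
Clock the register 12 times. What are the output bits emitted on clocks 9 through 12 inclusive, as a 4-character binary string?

reg_0 = 0x5CC8DE
clock 1: out=0, reg = 0xAE646F
clock 2: out=1, reg = 0xD73237
clock 3: out=1, reg = 0x6B991B
clock 4: out=1, reg = 0xB5CC8D
clock 5: out=1, reg = 0xDAE646
clock 6: out=0, reg = 0x6D7323
clock 7: out=1, reg = 0x36B991
clock 8: out=1, reg = 0x1B5CC8
clock 9: out=0, reg = 0x8DAE64
clock 10: out=0, reg = 0x46D732
clock 11: out=0, reg = 0x236B99
clock 12: out=1, reg = 0x11B5CC

0001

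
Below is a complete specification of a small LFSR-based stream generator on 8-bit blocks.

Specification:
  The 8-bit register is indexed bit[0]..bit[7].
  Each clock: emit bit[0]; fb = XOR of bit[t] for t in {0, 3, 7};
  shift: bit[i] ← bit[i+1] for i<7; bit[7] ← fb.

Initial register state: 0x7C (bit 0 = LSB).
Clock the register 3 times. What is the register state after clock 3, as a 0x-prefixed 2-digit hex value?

reg_0 = 0x7C
clock 1: out=0, reg = 0xBE
clock 2: out=0, reg = 0x5F
clock 3: out=1, reg = 0x2F

0x2F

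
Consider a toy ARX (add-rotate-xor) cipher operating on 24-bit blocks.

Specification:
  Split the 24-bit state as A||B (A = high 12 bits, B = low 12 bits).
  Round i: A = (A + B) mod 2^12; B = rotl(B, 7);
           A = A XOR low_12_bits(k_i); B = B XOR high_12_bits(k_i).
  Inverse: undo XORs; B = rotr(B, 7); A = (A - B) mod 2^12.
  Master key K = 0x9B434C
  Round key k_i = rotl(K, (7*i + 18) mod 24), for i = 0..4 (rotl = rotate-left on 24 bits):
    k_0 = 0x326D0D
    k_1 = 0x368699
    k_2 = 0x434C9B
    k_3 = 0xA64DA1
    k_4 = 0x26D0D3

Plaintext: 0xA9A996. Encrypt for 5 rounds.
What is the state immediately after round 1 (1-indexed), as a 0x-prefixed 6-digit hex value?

s_0 = plaintext = 0xA9A996
s_1 = Round(s_0, k_0) = 0x93D86A
s_2 = Round(s_1, k_1) = 0x73E62B
s_3 = Round(s_2, k_2) = 0x1F2185
s_4 = Round(s_3, k_3) = 0xED68E8
s_5 = Round(s_4, k_4) = 0x76D62A

0x93D86A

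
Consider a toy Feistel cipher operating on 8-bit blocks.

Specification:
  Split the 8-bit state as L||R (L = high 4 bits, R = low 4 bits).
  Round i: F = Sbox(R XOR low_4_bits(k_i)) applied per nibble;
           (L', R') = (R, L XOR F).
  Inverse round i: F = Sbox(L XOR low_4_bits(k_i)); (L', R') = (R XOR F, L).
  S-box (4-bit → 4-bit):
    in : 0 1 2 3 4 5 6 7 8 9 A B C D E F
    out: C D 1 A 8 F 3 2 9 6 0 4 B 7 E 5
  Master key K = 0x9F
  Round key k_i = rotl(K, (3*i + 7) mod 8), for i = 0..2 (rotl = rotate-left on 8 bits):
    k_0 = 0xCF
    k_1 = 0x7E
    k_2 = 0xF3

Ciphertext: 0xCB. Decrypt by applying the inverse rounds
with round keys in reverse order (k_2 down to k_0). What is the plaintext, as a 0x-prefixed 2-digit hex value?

s_0 = ciphertext = 0xCB
s_1 = InvRound(s_0, k_2) = 0xEC
s_2 = InvRound(s_1, k_1) = 0x0E
s_3 = InvRound(s_2, k_0) = 0xB0

0xB0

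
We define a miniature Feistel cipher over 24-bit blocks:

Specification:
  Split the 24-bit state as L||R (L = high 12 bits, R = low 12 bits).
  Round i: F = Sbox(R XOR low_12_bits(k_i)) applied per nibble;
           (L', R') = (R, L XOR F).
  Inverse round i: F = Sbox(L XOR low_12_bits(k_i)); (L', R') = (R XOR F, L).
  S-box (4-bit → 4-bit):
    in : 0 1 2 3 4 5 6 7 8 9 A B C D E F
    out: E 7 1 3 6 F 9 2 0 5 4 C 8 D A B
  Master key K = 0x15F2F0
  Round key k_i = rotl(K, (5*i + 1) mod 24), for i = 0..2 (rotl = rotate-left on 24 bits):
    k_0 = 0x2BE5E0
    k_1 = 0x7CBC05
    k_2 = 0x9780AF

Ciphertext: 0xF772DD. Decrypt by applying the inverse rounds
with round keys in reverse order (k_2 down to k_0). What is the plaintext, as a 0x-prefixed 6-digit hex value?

0x62F097

s_0 = ciphertext = 0xF772DD
s_1 = InvRound(s_0, k_2) = 0x90DF77
s_2 = InvRound(s_1, k_1) = 0x09790D
s_3 = InvRound(s_2, k_0) = 0x62F097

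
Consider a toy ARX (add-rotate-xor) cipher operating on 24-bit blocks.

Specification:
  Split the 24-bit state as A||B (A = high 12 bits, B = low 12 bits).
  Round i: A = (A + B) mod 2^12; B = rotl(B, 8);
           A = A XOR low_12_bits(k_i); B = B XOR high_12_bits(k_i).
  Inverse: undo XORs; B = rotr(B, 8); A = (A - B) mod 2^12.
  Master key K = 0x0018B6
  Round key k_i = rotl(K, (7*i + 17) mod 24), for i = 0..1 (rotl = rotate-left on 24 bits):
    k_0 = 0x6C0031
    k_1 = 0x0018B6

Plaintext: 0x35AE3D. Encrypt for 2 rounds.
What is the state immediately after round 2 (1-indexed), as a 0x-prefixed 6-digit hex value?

s_0 = plaintext = 0x35AE3D
s_1 = Round(s_0, k_0) = 0x1A6B23
s_2 = Round(s_1, k_1) = 0x47F3B3

0x47F3B3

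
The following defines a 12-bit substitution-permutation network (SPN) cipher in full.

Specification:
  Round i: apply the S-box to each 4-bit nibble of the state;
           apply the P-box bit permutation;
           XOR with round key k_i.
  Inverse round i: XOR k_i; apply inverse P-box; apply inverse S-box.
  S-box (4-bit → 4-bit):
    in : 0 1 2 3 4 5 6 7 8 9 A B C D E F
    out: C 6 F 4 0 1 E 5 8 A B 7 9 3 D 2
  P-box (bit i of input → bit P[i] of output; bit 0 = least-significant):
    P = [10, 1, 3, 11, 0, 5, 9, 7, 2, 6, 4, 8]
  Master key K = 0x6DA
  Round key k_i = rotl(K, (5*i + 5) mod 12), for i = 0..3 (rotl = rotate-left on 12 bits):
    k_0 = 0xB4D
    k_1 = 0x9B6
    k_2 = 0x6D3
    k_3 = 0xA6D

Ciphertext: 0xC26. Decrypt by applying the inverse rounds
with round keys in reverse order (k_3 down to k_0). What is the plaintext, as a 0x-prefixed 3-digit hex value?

s_0 = ciphertext = 0xC26
s_1 = InvRound(s_0, k_3) = 0xF7B
s_2 = InvRound(s_1, k_2) = 0x890
s_3 = InvRound(s_2, k_1) = 0xCFF
s_4 = InvRound(s_3, k_0) = 0x06D

0x06D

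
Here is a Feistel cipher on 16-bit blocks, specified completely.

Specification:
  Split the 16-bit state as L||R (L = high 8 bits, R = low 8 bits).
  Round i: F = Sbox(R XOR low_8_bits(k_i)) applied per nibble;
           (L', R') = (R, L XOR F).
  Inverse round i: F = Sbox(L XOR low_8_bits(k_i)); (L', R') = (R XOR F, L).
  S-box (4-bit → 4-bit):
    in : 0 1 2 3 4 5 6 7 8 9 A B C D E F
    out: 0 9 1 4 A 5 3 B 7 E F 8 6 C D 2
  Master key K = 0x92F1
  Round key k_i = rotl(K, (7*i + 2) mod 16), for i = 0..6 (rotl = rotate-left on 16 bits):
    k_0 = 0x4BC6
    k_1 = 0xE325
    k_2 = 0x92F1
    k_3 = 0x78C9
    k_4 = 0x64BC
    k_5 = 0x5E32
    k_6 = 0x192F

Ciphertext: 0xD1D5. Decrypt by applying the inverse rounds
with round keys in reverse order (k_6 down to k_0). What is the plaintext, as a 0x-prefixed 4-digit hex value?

0xDE33

s_0 = ciphertext = 0xD1D5
s_1 = InvRound(s_0, k_6) = 0xF8D1
s_2 = InvRound(s_1, k_5) = 0xBEF8
s_3 = InvRound(s_2, k_4) = 0xF9BE
s_4 = InvRound(s_3, k_3) = 0xFEF9
s_5 = InvRound(s_4, k_2) = 0xFBFE
s_6 = InvRound(s_5, k_1) = 0x33FB
s_7 = InvRound(s_6, k_0) = 0xDE33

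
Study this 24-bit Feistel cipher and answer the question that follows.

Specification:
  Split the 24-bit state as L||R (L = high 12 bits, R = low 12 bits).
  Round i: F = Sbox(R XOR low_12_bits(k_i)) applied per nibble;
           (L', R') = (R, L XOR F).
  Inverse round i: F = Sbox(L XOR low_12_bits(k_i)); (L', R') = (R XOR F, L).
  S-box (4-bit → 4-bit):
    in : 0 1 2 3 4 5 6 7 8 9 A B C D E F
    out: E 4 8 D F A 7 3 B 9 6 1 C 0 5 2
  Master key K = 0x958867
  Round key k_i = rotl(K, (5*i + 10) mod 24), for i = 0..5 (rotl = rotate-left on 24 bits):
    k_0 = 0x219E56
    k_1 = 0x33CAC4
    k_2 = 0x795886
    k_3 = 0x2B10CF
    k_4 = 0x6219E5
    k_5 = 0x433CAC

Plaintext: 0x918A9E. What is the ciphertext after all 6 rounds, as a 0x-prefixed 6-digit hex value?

0xBF9867

s_0 = plaintext = 0x918A9E
s_1 = Round(s_0, k_0) = 0xA9E6D3
s_2 = Round(s_1, k_1) = 0x6D36DD
s_3 = Round(s_2, k_2) = 0x6DD372
s_4 = Round(s_3, k_3) = 0x372BCD
s_5 = Round(s_4, k_4) = 0xBCDBF9
s_6 = Round(s_5, k_5) = 0xBF9867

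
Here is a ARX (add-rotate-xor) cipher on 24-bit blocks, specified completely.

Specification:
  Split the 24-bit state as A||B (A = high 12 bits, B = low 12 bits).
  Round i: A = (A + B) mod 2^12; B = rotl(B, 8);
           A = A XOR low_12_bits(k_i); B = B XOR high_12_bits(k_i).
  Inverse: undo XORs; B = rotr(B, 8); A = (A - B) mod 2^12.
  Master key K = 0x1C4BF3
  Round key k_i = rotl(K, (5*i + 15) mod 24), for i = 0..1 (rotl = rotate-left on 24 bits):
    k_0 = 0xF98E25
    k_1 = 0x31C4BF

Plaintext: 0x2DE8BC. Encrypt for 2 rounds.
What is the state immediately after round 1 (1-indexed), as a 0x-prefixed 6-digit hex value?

s_0 = plaintext = 0x2DE8BC
s_1 = Round(s_0, k_0) = 0x5BF313
s_2 = Round(s_1, k_1) = 0xC6D02D

0x5BF313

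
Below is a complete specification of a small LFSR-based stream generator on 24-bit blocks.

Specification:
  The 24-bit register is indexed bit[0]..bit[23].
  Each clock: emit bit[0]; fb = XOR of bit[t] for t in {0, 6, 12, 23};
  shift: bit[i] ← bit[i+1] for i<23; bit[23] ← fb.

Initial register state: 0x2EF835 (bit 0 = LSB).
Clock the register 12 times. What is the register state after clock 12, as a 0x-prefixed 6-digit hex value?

reg_0 = 0x2EF835
clock 1: out=1, reg = 0x177C1A
clock 2: out=0, reg = 0x8BBE0D
clock 3: out=1, reg = 0xC5DF06
clock 4: out=0, reg = 0x62EF83
clock 5: out=1, reg = 0xB177C1
clock 6: out=1, reg = 0x58BBE0
clock 7: out=0, reg = 0x2C5DF0
clock 8: out=0, reg = 0x162EF8
clock 9: out=0, reg = 0x8B177C
clock 10: out=0, reg = 0xC58BBE
clock 11: out=0, reg = 0xE2C5DF
clock 12: out=1, reg = 0xF162EF

0xF162EF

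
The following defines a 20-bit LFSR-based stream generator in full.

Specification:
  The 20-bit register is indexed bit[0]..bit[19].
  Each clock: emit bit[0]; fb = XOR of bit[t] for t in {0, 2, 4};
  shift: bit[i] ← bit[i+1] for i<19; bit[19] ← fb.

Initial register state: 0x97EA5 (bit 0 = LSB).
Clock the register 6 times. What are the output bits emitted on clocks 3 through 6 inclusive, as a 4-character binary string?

1001

reg_0 = 0x97EA5
clock 1: out=1, reg = 0x4BF52
clock 2: out=0, reg = 0xA5FA9
clock 3: out=1, reg = 0xD2FD4
clock 4: out=0, reg = 0x697EA
clock 5: out=0, reg = 0x34BF5
clock 6: out=1, reg = 0x9A5FA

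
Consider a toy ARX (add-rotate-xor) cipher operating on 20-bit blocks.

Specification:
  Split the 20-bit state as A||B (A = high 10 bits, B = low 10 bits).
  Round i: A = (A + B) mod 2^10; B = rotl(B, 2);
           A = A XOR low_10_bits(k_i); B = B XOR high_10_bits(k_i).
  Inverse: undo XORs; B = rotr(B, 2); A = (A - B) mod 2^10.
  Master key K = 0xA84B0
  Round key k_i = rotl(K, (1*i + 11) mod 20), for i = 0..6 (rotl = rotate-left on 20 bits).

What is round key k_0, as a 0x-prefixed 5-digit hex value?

K = 0xA84B0
k_0 = rotl(K, (1*0+11) mod 20) = rotl(K, 11) = 0x58542

0x58542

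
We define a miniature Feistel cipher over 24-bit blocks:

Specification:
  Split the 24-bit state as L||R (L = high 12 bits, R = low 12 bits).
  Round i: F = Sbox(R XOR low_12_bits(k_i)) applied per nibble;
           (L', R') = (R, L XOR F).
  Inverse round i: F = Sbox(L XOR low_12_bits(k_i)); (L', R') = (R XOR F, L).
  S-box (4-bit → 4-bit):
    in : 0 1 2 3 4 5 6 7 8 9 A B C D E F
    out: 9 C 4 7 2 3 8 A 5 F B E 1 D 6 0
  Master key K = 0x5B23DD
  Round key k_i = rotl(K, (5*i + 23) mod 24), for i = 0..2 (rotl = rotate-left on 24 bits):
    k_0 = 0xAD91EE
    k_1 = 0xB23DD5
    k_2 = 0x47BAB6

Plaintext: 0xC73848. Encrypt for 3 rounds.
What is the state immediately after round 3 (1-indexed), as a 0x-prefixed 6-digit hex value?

s_0 = plaintext = 0xC73848
s_1 = Round(s_0, k_0) = 0x8483CB
s_2 = Round(s_1, k_1) = 0x3CBE8E
s_3 = Round(s_2, k_2) = 0xE8E1BE

0xE8E1BE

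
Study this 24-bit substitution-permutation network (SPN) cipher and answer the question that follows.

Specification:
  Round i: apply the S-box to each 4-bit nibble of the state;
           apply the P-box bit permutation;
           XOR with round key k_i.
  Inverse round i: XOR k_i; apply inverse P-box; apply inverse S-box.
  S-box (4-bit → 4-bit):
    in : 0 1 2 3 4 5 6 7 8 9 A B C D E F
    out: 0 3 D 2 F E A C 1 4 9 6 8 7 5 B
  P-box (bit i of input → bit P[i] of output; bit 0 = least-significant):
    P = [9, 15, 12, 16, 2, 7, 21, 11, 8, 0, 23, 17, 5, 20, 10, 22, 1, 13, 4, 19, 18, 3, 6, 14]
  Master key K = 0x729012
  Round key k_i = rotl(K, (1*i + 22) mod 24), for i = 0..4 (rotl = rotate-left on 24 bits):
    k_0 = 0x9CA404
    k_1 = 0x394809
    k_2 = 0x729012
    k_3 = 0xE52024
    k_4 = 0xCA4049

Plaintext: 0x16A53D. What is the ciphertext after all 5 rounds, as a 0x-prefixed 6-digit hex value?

s_0 = plaintext = 0x16A53D
s_1 = Round(s_0, k_0) = 0x5216AD
s_2 = Round(s_1, k_1) = 0x239276
s_3 = Round(s_2, k_2) = 0xD57D52
s_4 = Round(s_3, k_3) = 0x081FFD
s_5 = Round(s_4, k_4) = 0xD8DBEE

0xD8DBEE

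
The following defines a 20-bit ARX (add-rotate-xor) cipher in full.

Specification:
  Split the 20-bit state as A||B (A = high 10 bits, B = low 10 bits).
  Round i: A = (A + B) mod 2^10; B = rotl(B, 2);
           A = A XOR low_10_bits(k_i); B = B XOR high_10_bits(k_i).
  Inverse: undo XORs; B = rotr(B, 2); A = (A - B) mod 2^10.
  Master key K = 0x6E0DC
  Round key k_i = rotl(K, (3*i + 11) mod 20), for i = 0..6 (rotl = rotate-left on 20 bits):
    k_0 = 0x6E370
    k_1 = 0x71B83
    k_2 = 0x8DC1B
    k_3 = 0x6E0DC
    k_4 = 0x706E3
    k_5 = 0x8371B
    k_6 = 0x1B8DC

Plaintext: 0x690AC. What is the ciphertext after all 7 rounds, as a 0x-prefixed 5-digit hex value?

0xCB03C

s_0 = plaintext = 0x690AC
s_1 = Round(s_0, k_0) = 0x48308
s_2 = Round(s_1, k_1) = 0xEADE5
s_3 = Round(s_2, k_2) = 0x62DA2
s_4 = Round(s_3, k_3) = 0xFC731
s_5 = Round(s_4, k_4) = 0x70506
s_6 = Round(s_5, k_5) = 0x77214
s_7 = Round(s_6, k_6) = 0xCB03C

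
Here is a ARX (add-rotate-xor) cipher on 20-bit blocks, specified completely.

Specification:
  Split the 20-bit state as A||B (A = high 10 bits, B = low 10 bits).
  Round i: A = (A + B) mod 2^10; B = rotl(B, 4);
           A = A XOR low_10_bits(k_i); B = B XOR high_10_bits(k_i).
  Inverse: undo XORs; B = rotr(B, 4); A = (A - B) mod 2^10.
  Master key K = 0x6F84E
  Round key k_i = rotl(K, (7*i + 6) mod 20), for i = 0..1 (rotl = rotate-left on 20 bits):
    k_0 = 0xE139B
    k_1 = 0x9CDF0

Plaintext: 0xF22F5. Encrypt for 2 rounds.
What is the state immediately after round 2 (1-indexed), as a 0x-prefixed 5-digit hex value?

0xFD780

s_0 = plaintext = 0xF22F5
s_1 = Round(s_0, k_0) = 0x498DF
s_2 = Round(s_1, k_1) = 0xFD780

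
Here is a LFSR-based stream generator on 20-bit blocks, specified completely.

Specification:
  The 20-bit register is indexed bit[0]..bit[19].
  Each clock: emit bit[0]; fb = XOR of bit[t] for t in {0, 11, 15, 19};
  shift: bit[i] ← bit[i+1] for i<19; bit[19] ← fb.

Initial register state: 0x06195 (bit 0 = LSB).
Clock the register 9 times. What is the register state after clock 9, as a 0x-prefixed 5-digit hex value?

reg_0 = 0x06195
clock 1: out=1, reg = 0x830CA
clock 2: out=0, reg = 0xC1865
clock 3: out=1, reg = 0xE0C32
clock 4: out=0, reg = 0x70619
clock 5: out=1, reg = 0xB830C
clock 6: out=0, reg = 0x5C186
clock 7: out=0, reg = 0xAE0C3
clock 8: out=1, reg = 0xD7061
clock 9: out=1, reg = 0x6B830

0x6B830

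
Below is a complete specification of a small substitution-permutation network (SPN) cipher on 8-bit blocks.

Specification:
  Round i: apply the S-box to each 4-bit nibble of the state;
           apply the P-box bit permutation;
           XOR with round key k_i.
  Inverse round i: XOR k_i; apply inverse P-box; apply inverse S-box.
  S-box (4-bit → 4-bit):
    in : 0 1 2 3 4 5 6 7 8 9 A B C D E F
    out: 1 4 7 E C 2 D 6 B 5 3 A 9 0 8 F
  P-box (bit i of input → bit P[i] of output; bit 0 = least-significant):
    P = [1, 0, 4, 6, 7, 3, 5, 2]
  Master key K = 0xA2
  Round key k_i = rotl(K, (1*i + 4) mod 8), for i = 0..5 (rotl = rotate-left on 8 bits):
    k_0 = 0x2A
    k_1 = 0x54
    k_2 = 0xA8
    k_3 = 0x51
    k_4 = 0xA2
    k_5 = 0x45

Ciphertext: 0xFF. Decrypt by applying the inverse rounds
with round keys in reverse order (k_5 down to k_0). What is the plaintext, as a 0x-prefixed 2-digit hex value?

s_0 = ciphertext = 0xFF
s_1 = InvRound(s_0, k_5) = 0x29
s_2 = InvRound(s_1, k_4) = 0xAA
s_3 = InvRound(s_2, k_3) = 0x2F
s_4 = InvRound(s_3, k_2) = 0xCA
s_5 = InvRound(s_4, k_1) = 0x89
s_6 = InvRound(s_5, k_0) = 0x9A

0x9A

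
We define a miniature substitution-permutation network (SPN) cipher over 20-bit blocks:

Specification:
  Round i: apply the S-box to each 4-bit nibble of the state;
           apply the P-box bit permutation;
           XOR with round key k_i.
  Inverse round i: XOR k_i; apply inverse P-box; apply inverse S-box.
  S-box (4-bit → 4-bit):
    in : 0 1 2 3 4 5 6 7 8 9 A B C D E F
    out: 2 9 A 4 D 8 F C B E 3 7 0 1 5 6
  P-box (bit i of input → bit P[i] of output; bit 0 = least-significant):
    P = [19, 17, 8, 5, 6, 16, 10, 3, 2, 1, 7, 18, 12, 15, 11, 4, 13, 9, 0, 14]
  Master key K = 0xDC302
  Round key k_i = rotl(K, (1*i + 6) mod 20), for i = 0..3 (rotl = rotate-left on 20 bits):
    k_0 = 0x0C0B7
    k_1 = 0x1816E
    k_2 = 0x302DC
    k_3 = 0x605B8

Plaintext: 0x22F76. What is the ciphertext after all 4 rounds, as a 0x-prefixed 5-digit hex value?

s_0 = plaintext = 0x22F76
s_1 = Round(s_0, k_0) = 0xA070D
s_2 = Round(s_1, k_1) = 0xC23EE
s_3 = Round(s_2, k_2) = 0xB870C
s_4 = Round(s_3, k_3) = 0x3B729

0x3B729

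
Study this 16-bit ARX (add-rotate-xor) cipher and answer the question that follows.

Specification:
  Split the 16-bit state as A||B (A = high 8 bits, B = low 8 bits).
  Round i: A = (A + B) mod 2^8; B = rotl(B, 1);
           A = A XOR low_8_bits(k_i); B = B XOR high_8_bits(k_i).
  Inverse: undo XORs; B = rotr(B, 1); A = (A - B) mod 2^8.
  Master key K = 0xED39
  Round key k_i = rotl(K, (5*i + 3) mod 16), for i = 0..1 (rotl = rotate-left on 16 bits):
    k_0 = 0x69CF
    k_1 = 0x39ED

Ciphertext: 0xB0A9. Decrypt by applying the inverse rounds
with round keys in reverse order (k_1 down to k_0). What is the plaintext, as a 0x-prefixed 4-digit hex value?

0x4A90

s_0 = ciphertext = 0xB0A9
s_1 = InvRound(s_0, k_1) = 0x1548
s_2 = InvRound(s_1, k_0) = 0x4A90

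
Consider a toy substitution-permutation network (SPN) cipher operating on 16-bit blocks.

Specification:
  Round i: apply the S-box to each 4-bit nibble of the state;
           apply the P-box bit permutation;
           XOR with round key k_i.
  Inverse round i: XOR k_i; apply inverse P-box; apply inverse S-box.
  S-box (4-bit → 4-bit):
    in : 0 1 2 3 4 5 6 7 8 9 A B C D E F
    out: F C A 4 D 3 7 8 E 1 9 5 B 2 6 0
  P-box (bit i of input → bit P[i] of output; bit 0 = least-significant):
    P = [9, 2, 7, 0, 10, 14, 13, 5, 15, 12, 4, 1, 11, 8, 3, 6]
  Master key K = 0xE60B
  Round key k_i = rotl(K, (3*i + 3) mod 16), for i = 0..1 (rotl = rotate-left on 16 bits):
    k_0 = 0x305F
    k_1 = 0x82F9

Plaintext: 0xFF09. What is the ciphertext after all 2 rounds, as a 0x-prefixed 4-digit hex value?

0x1BC9

s_0 = plaintext = 0xFF09
s_1 = Round(s_0, k_0) = 0x567F
s_2 = Round(s_1, k_1) = 0x1BC9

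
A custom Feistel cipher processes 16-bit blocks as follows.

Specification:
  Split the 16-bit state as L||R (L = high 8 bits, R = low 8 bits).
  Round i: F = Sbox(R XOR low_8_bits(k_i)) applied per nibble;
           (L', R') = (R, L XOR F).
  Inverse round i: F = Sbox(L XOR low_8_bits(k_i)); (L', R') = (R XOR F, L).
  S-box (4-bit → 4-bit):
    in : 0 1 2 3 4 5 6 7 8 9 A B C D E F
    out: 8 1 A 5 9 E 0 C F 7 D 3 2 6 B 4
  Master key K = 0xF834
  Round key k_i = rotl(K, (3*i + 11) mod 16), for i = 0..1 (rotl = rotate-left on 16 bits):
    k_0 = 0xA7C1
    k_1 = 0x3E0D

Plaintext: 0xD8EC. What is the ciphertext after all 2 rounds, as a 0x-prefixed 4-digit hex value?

s_0 = plaintext = 0xD8EC
s_1 = Round(s_0, k_0) = 0xEC7E
s_2 = Round(s_1, k_1) = 0x7E29

0x7E29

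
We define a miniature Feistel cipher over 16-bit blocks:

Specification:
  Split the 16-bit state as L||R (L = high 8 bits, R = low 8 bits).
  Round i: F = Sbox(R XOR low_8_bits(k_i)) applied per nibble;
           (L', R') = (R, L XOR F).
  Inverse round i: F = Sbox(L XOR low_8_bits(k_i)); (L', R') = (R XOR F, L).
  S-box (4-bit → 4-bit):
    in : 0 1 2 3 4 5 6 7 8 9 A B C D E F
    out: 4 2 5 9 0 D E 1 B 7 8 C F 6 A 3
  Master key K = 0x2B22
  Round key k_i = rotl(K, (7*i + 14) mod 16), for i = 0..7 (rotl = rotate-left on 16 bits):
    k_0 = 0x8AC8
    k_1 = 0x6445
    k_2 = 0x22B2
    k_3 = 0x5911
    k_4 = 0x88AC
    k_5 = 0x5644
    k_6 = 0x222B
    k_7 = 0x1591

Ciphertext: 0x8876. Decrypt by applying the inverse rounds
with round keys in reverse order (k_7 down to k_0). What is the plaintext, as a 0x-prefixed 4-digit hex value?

0x7DEE

s_0 = ciphertext = 0x8876
s_1 = InvRound(s_0, k_7) = 0x5188
s_2 = InvRound(s_1, k_6) = 0x9051
s_3 = InvRound(s_2, k_5) = 0x3190
s_4 = InvRound(s_3, k_4) = 0xE631
s_5 = InvRound(s_4, k_3) = 0x00E6
s_6 = InvRound(s_5, k_2) = 0x2300
s_7 = InvRound(s_6, k_1) = 0xEE23
s_8 = InvRound(s_7, k_0) = 0x7DEE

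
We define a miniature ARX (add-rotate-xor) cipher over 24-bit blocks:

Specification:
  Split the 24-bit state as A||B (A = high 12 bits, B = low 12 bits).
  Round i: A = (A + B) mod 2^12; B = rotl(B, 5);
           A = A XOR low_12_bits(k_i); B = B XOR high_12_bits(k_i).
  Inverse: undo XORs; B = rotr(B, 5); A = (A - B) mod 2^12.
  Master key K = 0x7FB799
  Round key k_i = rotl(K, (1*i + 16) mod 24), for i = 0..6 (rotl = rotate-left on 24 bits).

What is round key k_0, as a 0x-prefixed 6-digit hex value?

K = 0x7FB799
k_0 = rotl(K, (1*0+16) mod 24) = rotl(K, 16) = 0x997FB7

0x997FB7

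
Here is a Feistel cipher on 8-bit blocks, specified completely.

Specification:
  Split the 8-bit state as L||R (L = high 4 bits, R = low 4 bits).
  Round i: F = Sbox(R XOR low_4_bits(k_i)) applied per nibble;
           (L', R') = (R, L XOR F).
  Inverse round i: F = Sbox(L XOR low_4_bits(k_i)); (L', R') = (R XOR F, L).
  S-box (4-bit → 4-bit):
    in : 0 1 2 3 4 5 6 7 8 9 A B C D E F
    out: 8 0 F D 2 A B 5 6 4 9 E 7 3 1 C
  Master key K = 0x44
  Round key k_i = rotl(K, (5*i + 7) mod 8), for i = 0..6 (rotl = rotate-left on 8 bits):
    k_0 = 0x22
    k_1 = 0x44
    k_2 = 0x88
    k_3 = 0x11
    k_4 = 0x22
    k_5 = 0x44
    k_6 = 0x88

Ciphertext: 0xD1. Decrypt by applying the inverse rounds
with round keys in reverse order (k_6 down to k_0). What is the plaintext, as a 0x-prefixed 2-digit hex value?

0x6E

s_0 = ciphertext = 0xD1
s_1 = InvRound(s_0, k_6) = 0xBD
s_2 = InvRound(s_1, k_5) = 0x1B
s_3 = InvRound(s_2, k_4) = 0x61
s_4 = InvRound(s_3, k_3) = 0x46
s_5 = InvRound(s_4, k_2) = 0x14
s_6 = InvRound(s_5, k_1) = 0xE1
s_7 = InvRound(s_6, k_0) = 0x6E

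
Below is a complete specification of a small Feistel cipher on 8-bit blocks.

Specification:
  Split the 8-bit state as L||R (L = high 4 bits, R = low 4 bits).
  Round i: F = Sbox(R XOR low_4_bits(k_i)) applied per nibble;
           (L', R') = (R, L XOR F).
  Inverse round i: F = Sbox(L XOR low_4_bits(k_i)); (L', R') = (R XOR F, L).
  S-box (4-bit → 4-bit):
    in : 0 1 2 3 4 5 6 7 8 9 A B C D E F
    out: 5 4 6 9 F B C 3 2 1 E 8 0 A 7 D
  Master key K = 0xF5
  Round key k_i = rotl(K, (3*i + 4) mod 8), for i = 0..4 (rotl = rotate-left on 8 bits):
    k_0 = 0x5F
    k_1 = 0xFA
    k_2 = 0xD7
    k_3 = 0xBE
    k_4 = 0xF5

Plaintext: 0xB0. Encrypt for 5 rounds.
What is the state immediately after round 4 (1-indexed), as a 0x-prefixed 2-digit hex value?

0x58

s_0 = plaintext = 0xB0
s_1 = Round(s_0, k_0) = 0x06
s_2 = Round(s_1, k_1) = 0x60
s_3 = Round(s_2, k_2) = 0x05
s_4 = Round(s_3, k_3) = 0x58
s_5 = Round(s_4, k_4) = 0x8F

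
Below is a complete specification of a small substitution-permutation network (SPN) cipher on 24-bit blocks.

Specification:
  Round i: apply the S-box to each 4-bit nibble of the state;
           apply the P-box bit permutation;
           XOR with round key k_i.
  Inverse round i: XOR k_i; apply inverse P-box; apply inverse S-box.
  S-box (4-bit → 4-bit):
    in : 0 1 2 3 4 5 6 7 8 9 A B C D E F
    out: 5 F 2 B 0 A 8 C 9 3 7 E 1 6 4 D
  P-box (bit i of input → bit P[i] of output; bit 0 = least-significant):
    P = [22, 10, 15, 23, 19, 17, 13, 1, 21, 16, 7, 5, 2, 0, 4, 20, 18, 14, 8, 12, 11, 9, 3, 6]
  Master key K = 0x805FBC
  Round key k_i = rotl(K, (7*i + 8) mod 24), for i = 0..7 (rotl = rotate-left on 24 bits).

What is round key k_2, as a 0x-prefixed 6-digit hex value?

K = 0x805FBC
k_0 = rotl(K, (7*0+8) mod 24) = rotl(K, 8) = 0x5FBC80
k_1 = rotl(K, (7*1+8) mod 24) = rotl(K, 15) = 0xDE402F
k_2 = rotl(K, (7*2+8) mod 24) = rotl(K, 22) = 0x2017EF

0x2017EF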